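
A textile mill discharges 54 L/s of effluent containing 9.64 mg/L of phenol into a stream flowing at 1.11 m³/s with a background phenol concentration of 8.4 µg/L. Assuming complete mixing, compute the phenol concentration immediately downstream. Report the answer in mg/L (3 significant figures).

54 L/s = 0.054 m³/s.
8.4 µg/L = 0.0084 mg/L.
Conservation of mass across the mixing zone: C = (0.054·9.64 + 1.11·0.0084) / (0.054 + 1.11) = 0.5299/1.164 = 0.4552 mg/L.

0.455 mg/L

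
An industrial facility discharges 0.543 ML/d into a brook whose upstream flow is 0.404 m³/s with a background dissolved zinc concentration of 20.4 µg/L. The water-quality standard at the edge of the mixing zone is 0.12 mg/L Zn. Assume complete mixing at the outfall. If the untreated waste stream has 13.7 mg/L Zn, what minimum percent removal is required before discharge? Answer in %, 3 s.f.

0.543 ML/d = 0.006285 m³/s.
20.4 µg/L = 0.0204 mg/L.
Mass balance: 0.12·0.4103 = 0.006285·Cₑ + 0.404·0.0204.
Cₑ = (0.04923 − 0.008242) / 0.006285 = 6.523 mg/L.
Required removal = 1 − 6.523/13.7 = 52.39 %.

52.4 %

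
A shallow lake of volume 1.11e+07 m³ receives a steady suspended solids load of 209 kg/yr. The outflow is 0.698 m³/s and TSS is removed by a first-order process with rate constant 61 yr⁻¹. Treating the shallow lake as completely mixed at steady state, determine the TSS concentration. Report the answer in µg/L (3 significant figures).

Outflow Q = 0.698 m³/s × 3.156e+07 s/yr = 2.203e+07 m³/yr.
Steady-state CSTR mass balance: W = Q·C + k·V·C, so C = W/(Q + kV).
Q + kV = 2.203e+07 + 61·1.11e+07 = 6.991e+08 m³/yr.
C = 209/6.991e+08 = 2.989e-07 kg/m³ = 0.0002989 mg/L = 0.2989 µg/L.

0.299 µg/L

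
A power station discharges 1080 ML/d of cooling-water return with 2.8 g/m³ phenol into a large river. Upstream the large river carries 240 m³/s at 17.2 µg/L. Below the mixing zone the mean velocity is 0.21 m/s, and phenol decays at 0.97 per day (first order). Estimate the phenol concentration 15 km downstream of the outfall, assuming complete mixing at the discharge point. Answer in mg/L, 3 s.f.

0.0695 mg/L

1080 ML/d = 12.5 m³/s.
17.2 µg/L = 0.0172 mg/L.
After complete mixing, C₀ = (12.5·2.8 + 240·0.0172) / 252.5 = 0.155 mg/L.
Travel time t = 1.5e+04 m / 0.21 m/s = 7.143e+04 s = 0.8267 d.
C = 0.155·exp(−0.97·0.8267) = 0.155·0.4485 = 0.0695 mg/L.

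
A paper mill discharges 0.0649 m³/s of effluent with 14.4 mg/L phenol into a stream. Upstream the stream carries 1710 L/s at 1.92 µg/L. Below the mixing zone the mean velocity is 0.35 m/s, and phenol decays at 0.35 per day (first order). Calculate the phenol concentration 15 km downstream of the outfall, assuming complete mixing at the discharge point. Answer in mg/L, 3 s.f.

1710 L/s = 1.71 m³/s.
1.92 µg/L = 0.00192 mg/L.
After complete mixing, C₀ = (0.0649·14.4 + 1.71·0.00192) / 1.775 = 0.5284 mg/L.
Travel time t = 1.5e+04 m / 0.35 m/s = 4.286e+04 s = 0.496 d.
C = 0.5284·exp(−0.35·0.496) = 0.5284·0.8406 = 0.4442 mg/L.

0.444 mg/L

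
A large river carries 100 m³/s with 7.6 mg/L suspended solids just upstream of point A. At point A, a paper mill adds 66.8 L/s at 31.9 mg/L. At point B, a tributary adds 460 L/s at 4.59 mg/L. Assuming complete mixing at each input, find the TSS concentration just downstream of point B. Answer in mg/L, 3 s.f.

7.60 mg/L

66.8 L/s = 0.0668 m³/s.
After input A: C = (100·7.6 + 0.0668·31.9) / 100.1 = 7.616 mg/L.
460 L/s = 0.46 m³/s.
After input B: C = (100.1·7.616 + 0.46·4.59) / 100.5 = 7.602 mg/L.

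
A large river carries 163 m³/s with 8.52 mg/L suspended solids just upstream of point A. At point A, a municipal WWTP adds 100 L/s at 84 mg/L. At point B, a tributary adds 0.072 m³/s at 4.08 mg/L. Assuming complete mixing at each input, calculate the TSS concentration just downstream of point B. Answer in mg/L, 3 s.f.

100 L/s = 0.1 m³/s.
After input A: C = (163·8.52 + 0.1·84) / 163.1 = 8.566 mg/L.
After input B: C = (163.1·8.566 + 0.072·4.08) / 163.2 = 8.564 mg/L.

8.56 mg/L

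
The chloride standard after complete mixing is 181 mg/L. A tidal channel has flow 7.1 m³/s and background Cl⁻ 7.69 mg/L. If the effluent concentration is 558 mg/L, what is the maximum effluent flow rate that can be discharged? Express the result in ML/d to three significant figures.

Mass balance at complete mixing: C_std·(Q_w + Q_r) = Q_w·C_e + Q_r·C_b.
Rearranging, Q_w = Q_r·(C_std − C_b)/(C_e − C_std) = 7.1·(181 − 7.69) / (558 − 181) = 3.264 m³/s.
= 282 ML/d.

282 ML/d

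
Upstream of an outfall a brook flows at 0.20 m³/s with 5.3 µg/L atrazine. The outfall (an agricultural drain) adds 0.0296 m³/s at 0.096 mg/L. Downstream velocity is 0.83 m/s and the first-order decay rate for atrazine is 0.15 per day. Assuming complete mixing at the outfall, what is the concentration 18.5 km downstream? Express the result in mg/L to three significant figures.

0.0163 mg/L

5.3 µg/L = 0.0053 mg/L.
After complete mixing, C₀ = (0.0296·0.096 + 0.2·0.0053) / 0.2296 = 0.01699 mg/L.
Travel time t = 1.85e+04 m / 0.83 m/s = 2.229e+04 s = 0.258 d.
C = 0.01699·exp(−0.15·0.258) = 0.01699·0.962 = 0.01635 mg/L.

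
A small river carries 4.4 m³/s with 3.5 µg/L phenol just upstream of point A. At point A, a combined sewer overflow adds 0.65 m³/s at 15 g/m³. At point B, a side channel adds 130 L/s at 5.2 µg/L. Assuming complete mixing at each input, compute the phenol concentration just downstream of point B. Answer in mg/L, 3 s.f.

1.89 mg/L

3.5 µg/L = 0.0035 mg/L.
After input A: C = (4.4·0.0035 + 0.65·15) / 5.05 = 1.934 mg/L.
130 L/s = 0.13 m³/s.
5.2 µg/L = 0.0052 mg/L.
After input B: C = (5.05·1.934 + 0.13·0.0052) / 5.18 = 1.885 mg/L.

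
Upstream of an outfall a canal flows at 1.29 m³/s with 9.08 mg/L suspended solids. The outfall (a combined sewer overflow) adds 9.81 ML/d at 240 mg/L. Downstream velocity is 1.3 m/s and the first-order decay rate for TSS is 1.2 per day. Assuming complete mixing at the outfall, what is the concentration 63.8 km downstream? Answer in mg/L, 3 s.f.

14.0 mg/L

9.81 ML/d = 0.1135 m³/s.
After complete mixing, C₀ = (0.1135·240 + 1.29·9.08) / 1.404 = 27.76 mg/L.
Travel time t = 6.38e+04 m / 1.3 m/s = 4.908e+04 s = 0.568 d.
C = 27.76·exp(−1.2·0.568) = 27.76·0.5058 = 14.04 mg/L.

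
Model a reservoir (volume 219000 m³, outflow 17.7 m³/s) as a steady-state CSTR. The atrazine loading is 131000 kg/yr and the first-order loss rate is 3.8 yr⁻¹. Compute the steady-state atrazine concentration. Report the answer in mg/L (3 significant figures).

0.234 mg/L

Outflow Q = 17.7 m³/s × 3.156e+07 s/yr = 5.586e+08 m³/yr.
Steady-state CSTR mass balance: W = Q·C + k·V·C, so C = W/(Q + kV).
Q + kV = 5.586e+08 + 3.8·219000 = 5.594e+08 m³/yr.
C = 131000/5.594e+08 = 0.0002342 kg/m³ = 0.2342 mg/L.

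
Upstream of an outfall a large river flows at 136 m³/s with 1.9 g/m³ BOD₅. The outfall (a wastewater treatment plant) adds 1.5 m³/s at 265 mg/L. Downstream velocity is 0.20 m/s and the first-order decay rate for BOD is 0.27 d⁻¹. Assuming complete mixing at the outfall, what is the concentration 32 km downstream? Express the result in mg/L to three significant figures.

2.89 mg/L

After complete mixing, C₀ = (1.5·265 + 136·1.9) / 137.5 = 4.77 mg/L.
Travel time t = 3.2e+04 m / 0.20 m/s = 1.6e+05 s = 1.852 d.
C = 4.77·exp(−0.27·1.852) = 4.77·0.6065 = 2.893 mg/L.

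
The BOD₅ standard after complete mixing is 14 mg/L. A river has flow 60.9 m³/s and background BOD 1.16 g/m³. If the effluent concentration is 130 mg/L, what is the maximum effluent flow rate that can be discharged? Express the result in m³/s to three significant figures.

6.74 m³/s

Mass balance at complete mixing: C_std·(Q_w + Q_r) = Q_w·C_e + Q_r·C_b.
Rearranging, Q_w = Q_r·(C_std − C_b)/(C_e − C_std) = 60.9·(14 − 1.16) / (130 − 14) = 6.741 m³/s.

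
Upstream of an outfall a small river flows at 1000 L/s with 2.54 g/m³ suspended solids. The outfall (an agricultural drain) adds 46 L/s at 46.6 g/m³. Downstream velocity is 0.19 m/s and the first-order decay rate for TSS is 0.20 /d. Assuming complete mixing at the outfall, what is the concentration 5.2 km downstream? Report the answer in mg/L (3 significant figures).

4.20 mg/L

46 L/s = 0.046 m³/s.
1000 L/s = 1 m³/s.
After complete mixing, C₀ = (0.046·46.6 + 1·2.54) / 1.046 = 4.478 mg/L.
Travel time t = 5200 m / 0.19 m/s = 2.737e+04 s = 0.3168 d.
C = 4.478·exp(−0.20·0.3168) = 4.478·0.9386 = 4.203 mg/L.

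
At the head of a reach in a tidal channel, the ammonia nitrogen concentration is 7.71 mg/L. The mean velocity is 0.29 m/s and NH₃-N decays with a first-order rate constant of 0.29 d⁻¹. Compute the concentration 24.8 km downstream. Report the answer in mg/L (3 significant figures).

5.79 mg/L

Travel time t = 24.8 km / 0.29 m/s = 2.48e+04/0.29 = 8.552e+04 s = 0.9898 d.
First-order decay: C = 7.71·exp(−0.29·0.9898) = 7.71·0.7505 = 5.786 mg/L.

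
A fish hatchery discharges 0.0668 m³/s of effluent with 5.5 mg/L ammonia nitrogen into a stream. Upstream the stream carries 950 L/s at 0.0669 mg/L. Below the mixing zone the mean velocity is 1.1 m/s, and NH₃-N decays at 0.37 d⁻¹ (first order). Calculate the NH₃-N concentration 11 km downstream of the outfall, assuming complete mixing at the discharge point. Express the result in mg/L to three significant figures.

950 L/s = 0.95 m³/s.
After complete mixing, C₀ = (0.0668·5.5 + 0.95·0.0669) / 1.017 = 0.4238 mg/L.
Travel time t = 1.1e+04 m / 1.1 m/s = 1e+04 s = 0.1157 d.
C = 0.4238·exp(−0.37·0.1157) = 0.4238·0.9581 = 0.4061 mg/L.

0.406 mg/L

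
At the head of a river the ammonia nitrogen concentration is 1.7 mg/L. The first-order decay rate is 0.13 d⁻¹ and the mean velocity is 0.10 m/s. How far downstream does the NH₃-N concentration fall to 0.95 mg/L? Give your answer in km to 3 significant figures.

From C = C₀·e^(−kt), t = ln(C₀/C)/k = ln(1.7/0.95)/0.13 = 0.5819/0.13 = 4.476 d.
Distance = v·t = 0.10 m/s × 3.868e+05 s = 3.868e+04 m = 38.68 km.

38.7 km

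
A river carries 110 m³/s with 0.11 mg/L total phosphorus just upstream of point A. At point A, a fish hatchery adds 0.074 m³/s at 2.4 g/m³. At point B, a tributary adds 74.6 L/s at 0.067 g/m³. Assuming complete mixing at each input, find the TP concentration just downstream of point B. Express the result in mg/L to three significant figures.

After input A: C = (110·0.11 + 0.074·2.4) / 110.1 = 0.1115 mg/L.
74.6 L/s = 0.0746 m³/s.
After input B: C = (110.1·0.1115 + 0.0746·0.067) / 110.1 = 0.1115 mg/L.

0.112 mg/L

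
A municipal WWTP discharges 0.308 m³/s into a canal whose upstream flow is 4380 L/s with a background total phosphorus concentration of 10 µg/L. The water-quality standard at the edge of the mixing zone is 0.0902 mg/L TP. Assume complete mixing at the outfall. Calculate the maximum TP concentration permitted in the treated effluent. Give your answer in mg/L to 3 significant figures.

4380 L/s = 4.38 m³/s.
10 µg/L = 0.01 mg/L.
Mass balance: 0.0902·4.688 = 0.308·Cₑ + 4.38·0.01.
Cₑ = (0.4229 − 0.0438) / 0.308 = 1.231 mg/L.

1.23 mg/L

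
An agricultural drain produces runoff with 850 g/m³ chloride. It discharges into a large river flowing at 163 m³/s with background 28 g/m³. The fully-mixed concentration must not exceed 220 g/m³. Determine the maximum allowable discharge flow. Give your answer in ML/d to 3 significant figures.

Mass balance at complete mixing: C_std·(Q_w + Q_r) = Q_w·C_e + Q_r·C_b.
Rearranging, Q_w = Q_r·(C_std − C_b)/(C_e − C_std) = 163·(220 − 28) / (850 − 220) = 49.68 m³/s.
= 4292 ML/d.

4290 ML/d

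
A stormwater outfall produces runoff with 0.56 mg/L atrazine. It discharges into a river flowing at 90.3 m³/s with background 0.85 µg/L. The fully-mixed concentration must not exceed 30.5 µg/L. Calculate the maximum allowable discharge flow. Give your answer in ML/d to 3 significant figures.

437 ML/d

0.85 µg/L = 0.00085 mg/L.
30.5 µg/L = 0.0305 mg/L.
Mass balance at complete mixing: C_std·(Q_w + Q_r) = Q_w·C_e + Q_r·C_b.
Rearranging, Q_w = Q_r·(C_std − C_b)/(C_e − C_std) = 90.3·(0.0305 − 0.00085) / (0.56 − 0.0305) = 5.056 m³/s.
= 436.9 ML/d.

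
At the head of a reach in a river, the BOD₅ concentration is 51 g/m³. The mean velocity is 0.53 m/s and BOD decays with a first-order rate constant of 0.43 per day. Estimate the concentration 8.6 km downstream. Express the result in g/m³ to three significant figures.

47.0 g/m³

Travel time t = 8.6 km / 0.53 m/s = 8600/0.53 = 1.623e+04 s = 0.1878 d.
First-order decay: C = 51·exp(−0.43·0.1878) = 51·0.9224 = 47.04 g/m³.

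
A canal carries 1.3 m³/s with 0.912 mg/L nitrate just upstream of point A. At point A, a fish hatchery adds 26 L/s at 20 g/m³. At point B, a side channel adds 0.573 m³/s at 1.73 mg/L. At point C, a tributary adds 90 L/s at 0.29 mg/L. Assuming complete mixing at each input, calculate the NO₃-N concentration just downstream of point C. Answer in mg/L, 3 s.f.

26 L/s = 0.026 m³/s.
After input A: C = (1.3·0.912 + 0.026·20) / 1.326 = 1.286 mg/L.
After input B: C = (1.326·1.286 + 0.573·1.73) / 1.899 = 1.42 mg/L.
90 L/s = 0.09 m³/s.
After input C: C = (1.899·1.42 + 0.09·0.29) / 1.989 = 1.369 mg/L.

1.37 mg/L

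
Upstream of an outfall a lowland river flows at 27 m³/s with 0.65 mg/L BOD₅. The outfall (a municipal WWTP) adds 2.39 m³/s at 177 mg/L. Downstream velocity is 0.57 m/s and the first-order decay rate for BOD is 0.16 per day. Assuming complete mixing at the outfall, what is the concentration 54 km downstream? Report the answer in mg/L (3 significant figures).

12.6 mg/L

After complete mixing, C₀ = (2.39·177 + 27·0.65) / 29.39 = 14.99 mg/L.
Travel time t = 5.4e+04 m / 0.57 m/s = 9.474e+04 s = 1.096 d.
C = 14.99·exp(−0.16·1.096) = 14.99·0.8391 = 12.58 mg/L.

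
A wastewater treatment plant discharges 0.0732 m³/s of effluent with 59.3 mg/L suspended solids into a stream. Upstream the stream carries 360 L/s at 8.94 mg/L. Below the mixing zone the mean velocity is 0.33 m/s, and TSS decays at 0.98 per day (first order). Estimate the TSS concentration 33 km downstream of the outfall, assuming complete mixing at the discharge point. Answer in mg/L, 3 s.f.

360 L/s = 0.36 m³/s.
After complete mixing, C₀ = (0.0732·59.3 + 0.36·8.94) / 0.4332 = 17.45 mg/L.
Travel time t = 3.3e+04 m / 0.33 m/s = 1e+05 s = 1.157 d.
C = 17.45·exp(−0.98·1.157) = 17.45·0.3217 = 5.613 mg/L.

5.61 mg/L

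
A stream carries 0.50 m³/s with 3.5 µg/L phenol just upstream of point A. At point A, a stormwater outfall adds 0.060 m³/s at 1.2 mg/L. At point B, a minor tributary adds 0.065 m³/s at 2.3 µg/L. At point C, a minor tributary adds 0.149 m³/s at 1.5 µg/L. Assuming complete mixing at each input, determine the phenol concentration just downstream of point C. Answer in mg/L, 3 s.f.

0.0958 mg/L

3.5 µg/L = 0.0035 mg/L.
After input A: C = (0.5·0.0035 + 0.06·1.2) / 0.56 = 0.1317 mg/L.
2.3 µg/L = 0.0023 mg/L.
After input B: C = (0.56·0.1317 + 0.065·0.0023) / 0.625 = 0.1182 mg/L.
1.5 µg/L = 0.0015 mg/L.
After input C: C = (0.625·0.1182 + 0.149·0.0015) / 0.774 = 0.09577 mg/L.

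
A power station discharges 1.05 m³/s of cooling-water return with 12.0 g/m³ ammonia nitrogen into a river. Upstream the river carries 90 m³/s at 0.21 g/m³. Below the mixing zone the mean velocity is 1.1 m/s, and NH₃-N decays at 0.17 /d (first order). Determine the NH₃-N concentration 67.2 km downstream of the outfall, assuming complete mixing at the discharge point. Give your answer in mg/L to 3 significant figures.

After complete mixing, C₀ = (1.05·12 + 90·0.21) / 91.05 = 0.346 mg/L.
Travel time t = 6.72e+04 m / 1.1 m/s = 6.109e+04 s = 0.7071 d.
C = 0.346·exp(−0.17·0.7071) = 0.346·0.8867 = 0.3068 mg/L.

0.307 mg/L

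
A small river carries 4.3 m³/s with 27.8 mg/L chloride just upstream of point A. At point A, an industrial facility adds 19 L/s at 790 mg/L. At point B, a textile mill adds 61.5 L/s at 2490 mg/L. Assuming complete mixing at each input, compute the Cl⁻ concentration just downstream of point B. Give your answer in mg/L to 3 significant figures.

19 L/s = 0.019 m³/s.
After input A: C = (4.3·27.8 + 0.019·790) / 4.319 = 31.15 mg/L.
61.5 L/s = 0.0615 m³/s.
After input B: C = (4.319·31.15 + 0.0615·2490) / 4.38 = 65.67 mg/L.

65.7 mg/L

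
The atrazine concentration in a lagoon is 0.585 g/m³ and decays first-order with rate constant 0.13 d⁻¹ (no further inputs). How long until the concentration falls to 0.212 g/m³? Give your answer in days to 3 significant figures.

t = ln(C₀/C)/k = ln(0.585/0.212)/0.13 = 1.015/0.13 = 7.808 d.

7.81 d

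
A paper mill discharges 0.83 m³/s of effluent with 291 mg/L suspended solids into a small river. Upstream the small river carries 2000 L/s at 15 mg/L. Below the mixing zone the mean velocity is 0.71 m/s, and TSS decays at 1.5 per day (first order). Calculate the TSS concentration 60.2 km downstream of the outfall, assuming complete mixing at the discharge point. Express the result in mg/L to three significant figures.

22.0 mg/L

2000 L/s = 2 m³/s.
After complete mixing, C₀ = (0.83·291 + 2·15) / 2.83 = 95.95 mg/L.
Travel time t = 6.02e+04 m / 0.71 m/s = 8.479e+04 s = 0.9814 d.
C = 95.95·exp(−1.5·0.9814) = 95.95·0.2295 = 22.02 mg/L.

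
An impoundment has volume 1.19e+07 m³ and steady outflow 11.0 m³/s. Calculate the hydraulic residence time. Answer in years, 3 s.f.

Q = 11.0 m³/s × 3.156e+07 s/yr = 3.471e+08 m³/yr.
Hydraulic residence time τ = V/Q = 1.19e+07/3.471e+08 = 0.03428 yr.

0.0343 yr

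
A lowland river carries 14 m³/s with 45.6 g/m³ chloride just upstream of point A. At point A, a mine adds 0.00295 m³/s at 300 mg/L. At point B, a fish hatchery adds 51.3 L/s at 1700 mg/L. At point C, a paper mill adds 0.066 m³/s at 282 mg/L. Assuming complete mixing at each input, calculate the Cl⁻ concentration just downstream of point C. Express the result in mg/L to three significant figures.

52.8 mg/L

After input A: C = (14·45.6 + 0.00295·300) / 14 = 45.65 mg/L.
51.3 L/s = 0.0513 m³/s.
After input B: C = (14·45.65 + 0.0513·1700) / 14.05 = 51.69 mg/L.
After input C: C = (14.05·51.69 + 0.066·282) / 14.12 = 52.77 mg/L.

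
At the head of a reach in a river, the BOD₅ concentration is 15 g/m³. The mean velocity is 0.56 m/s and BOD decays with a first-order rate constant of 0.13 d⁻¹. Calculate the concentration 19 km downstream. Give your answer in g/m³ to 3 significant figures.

14.3 g/m³

Travel time t = 19 km / 0.56 m/s = 1.9e+04/0.56 = 3.393e+04 s = 0.3927 d.
First-order decay: C = 15·exp(−0.13·0.3927) = 15·0.9502 = 14.25 g/m³.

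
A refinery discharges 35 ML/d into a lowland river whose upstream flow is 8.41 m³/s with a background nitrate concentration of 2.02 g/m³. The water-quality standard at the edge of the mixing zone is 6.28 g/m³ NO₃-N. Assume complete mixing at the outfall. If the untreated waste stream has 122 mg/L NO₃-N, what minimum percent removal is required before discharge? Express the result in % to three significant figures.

22.4 %

35 ML/d = 0.4051 m³/s.
Mass balance: 6.28·8.815 = 0.4051·Cₑ + 8.41·2.02.
Cₑ = (55.36 − 16.99) / 0.4051 = 94.72 mg/L.
Required removal = 1 − 94.72/122 = 22.36 %.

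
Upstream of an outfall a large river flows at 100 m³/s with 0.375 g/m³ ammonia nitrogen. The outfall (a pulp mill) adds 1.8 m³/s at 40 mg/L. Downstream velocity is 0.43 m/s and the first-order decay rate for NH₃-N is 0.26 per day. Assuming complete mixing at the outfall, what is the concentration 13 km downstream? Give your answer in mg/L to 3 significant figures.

After complete mixing, C₀ = (1.8·40 + 100·0.375) / 101.8 = 1.076 mg/L.
Travel time t = 1.3e+04 m / 0.43 m/s = 3.023e+04 s = 0.3499 d.
C = 1.076·exp(−0.26·0.3499) = 1.076·0.913 = 0.9821 mg/L.

0.982 mg/L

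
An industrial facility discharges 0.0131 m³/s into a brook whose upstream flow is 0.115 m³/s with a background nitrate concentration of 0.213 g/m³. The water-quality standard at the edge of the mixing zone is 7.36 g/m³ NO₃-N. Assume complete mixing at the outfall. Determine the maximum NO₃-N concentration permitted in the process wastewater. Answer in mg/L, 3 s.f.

Mass balance: 7.36·0.1281 = 0.0131·Cₑ + 0.115·0.213.
Cₑ = (0.9428 − 0.02449) / 0.0131 = 70.1 mg/L.

70.1 mg/L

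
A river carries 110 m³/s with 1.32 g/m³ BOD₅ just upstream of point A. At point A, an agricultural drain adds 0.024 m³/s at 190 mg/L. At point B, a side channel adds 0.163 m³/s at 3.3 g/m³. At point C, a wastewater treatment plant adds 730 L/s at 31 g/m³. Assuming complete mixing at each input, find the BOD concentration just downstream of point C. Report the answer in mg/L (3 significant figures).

After input A: C = (110·1.32 + 0.024·190) / 110 = 1.361 mg/L.
After input B: C = (110·1.361 + 0.163·3.3) / 110.2 = 1.364 mg/L.
730 L/s = 0.73 m³/s.
After input C: C = (110.2·1.364 + 0.73·31) / 110.9 = 1.559 mg/L.

1.56 mg/L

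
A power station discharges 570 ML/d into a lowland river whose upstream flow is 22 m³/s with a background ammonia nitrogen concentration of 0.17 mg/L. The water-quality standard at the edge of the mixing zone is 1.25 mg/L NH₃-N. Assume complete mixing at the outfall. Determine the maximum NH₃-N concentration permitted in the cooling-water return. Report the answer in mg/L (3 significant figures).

4.85 mg/L

570 ML/d = 6.597 m³/s.
Mass balance: 1.25·28.6 = 6.597·Cₑ + 22·0.17.
Cₑ = (35.75 − 3.74) / 6.597 = 4.852 mg/L.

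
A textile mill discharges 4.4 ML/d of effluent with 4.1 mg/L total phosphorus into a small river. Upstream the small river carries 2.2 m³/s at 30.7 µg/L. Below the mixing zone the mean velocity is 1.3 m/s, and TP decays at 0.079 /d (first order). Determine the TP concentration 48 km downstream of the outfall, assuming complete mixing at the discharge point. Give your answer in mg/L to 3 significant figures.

4.4 ML/d = 0.05093 m³/s.
30.7 µg/L = 0.0307 mg/L.
After complete mixing, C₀ = (0.05093·4.1 + 2.2·0.0307) / 2.251 = 0.1228 mg/L.
Travel time t = 4.8e+04 m / 1.3 m/s = 3.692e+04 s = 0.4274 d.
C = 0.1228·exp(−0.079·0.4274) = 0.1228·0.9668 = 0.1187 mg/L.

0.119 mg/L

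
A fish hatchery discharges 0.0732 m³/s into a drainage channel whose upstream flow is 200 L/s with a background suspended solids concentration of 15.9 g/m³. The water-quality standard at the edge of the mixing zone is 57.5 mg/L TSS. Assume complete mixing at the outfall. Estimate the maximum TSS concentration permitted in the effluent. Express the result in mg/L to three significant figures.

171 mg/L

200 L/s = 0.2 m³/s.
Mass balance: 57.5·0.2732 = 0.0732·Cₑ + 0.2·15.9.
Cₑ = (15.71 − 3.18) / 0.0732 = 171.2 mg/L.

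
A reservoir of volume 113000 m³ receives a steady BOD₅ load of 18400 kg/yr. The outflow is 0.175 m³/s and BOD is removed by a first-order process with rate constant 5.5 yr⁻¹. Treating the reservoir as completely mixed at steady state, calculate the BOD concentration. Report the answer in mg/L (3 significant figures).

Outflow Q = 0.175 m³/s × 3.156e+07 s/yr = 5.523e+06 m³/yr.
Steady-state CSTR mass balance: W = Q·C + k·V·C, so C = W/(Q + kV).
Q + kV = 5.523e+06 + 5.5·113000 = 6.144e+06 m³/yr.
C = 18400/6.144e+06 = 0.002995 kg/m³ = 2.995 mg/L.

2.99 mg/L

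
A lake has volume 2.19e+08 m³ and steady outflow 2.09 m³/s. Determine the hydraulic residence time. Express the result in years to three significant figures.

Q = 2.09 m³/s × 3.156e+07 s/yr = 6.596e+07 m³/yr.
Hydraulic residence time τ = V/Q = 2.19e+08/6.596e+07 = 3.32 yr.

3.32 yr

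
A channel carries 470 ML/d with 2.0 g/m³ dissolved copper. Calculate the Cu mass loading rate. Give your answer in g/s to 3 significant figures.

10.9 g/s

470 ML/d = 5.44 m³/s.
Mass flux = Q·C = 5.44 m³/s × 2 g/m³ = 10.88 g/s.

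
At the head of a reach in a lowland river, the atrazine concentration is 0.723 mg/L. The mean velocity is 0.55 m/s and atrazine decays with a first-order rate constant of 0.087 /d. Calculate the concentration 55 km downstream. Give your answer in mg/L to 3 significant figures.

0.654 mg/L

Travel time t = 55 km / 0.55 m/s = 5.5e+04/0.55 = 1e+05 s = 1.157 d.
First-order decay: C = 0.723·exp(−0.087·1.157) = 0.723·0.9042 = 0.6537 mg/L.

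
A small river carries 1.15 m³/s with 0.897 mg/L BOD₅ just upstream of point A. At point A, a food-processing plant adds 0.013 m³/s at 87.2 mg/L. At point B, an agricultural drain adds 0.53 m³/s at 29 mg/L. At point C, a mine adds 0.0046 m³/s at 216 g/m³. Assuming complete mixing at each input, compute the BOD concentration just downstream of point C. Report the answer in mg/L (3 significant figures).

After input A: C = (1.15·0.897 + 0.013·87.2) / 1.163 = 1.862 mg/L.
After input B: C = (1.163·1.862 + 0.53·29) / 1.693 = 10.36 mg/L.
After input C: C = (1.693·10.36 + 0.0046·216) / 1.698 = 10.91 mg/L.

10.9 mg/L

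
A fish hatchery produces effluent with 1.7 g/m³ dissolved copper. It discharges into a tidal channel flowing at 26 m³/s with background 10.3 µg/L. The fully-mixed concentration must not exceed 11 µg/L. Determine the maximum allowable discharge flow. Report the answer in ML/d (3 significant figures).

0.931 ML/d

10.3 µg/L = 0.0103 mg/L.
11 µg/L = 0.011 mg/L.
Mass balance at complete mixing: C_std·(Q_w + Q_r) = Q_w·C_e + Q_r·C_b.
Rearranging, Q_w = Q_r·(C_std − C_b)/(C_e − C_std) = 26·(0.011 − 0.0103) / (1.7 − 0.011) = 0.01078 m³/s.
= 0.931 ML/d.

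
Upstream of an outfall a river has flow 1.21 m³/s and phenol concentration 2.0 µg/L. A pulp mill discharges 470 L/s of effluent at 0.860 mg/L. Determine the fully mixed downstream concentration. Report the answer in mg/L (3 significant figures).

470 L/s = 0.47 m³/s.
2.0 µg/L = 0.002 mg/L.
Flow-weighted mixing gives C = (0.47·0.86 + 1.21·0.002) / (0.47 + 1.21) = 0.4066/1.68 = 0.242 mg/L.

0.242 mg/L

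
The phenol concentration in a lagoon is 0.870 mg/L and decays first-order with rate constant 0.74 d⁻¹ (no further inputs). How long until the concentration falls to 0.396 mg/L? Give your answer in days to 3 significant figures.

t = ln(C₀/C)/k = ln(0.870/0.396)/0.74 = 0.7871/0.74 = 1.064 d.

1.06 d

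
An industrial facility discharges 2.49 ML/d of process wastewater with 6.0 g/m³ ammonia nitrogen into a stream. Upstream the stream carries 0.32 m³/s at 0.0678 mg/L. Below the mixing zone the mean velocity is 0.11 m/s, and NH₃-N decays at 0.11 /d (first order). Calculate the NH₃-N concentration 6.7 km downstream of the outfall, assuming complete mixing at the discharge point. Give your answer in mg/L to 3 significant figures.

2.49 ML/d = 0.02882 m³/s.
After complete mixing, C₀ = (0.02882·6 + 0.32·0.0678) / 0.3488 = 0.5579 mg/L.
Travel time t = 6700 m / 0.11 m/s = 6.091e+04 s = 0.705 d.
C = 0.5579·exp(−0.11·0.705) = 0.5579·0.9254 = 0.5163 mg/L.

0.516 mg/L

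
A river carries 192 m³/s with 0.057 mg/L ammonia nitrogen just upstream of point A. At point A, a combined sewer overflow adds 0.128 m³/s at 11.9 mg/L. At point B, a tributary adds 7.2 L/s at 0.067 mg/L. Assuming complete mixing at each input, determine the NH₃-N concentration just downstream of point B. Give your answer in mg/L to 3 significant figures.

After input A: C = (192·0.057 + 0.128·11.9) / 192.1 = 0.06489 mg/L.
7.2 L/s = 0.0072 m³/s.
After input B: C = (192.1·0.06489 + 0.0072·0.067) / 192.1 = 0.06489 mg/L.

0.0649 mg/L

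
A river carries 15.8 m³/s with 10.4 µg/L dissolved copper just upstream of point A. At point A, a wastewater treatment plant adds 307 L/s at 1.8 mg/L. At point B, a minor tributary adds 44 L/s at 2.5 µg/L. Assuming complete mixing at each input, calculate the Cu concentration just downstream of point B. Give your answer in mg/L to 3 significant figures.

10.4 µg/L = 0.0104 mg/L.
307 L/s = 0.307 m³/s.
After input A: C = (15.8·0.0104 + 0.307·1.8) / 16.11 = 0.04451 mg/L.
44 L/s = 0.044 m³/s.
2.5 µg/L = 0.0025 mg/L.
After input B: C = (16.11·0.04451 + 0.044·0.0025) / 16.15 = 0.0444 mg/L.

0.0444 mg/L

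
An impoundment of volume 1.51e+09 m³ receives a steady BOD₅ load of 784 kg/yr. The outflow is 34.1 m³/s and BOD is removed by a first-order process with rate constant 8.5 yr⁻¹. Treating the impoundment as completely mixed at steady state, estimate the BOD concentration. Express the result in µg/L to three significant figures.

0.0564 µg/L

Outflow Q = 34.1 m³/s × 3.156e+07 s/yr = 1.076e+09 m³/yr.
Steady-state CSTR mass balance: W = Q·C + k·V·C, so C = W/(Q + kV).
Q + kV = 1.076e+09 + 8.5·1.51e+09 = 1.391e+10 m³/yr.
C = 784/1.391e+10 = 5.636e-08 kg/m³ = 5.636e-05 mg/L = 0.05636 µg/L.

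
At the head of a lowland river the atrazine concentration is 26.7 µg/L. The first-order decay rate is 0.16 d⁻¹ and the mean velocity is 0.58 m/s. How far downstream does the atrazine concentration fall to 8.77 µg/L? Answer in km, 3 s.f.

349 km

From C = C₀·e^(−kt), t = ln(C₀/C)/k = ln(26.7/8.77)/0.16 = 1.113/0.16 = 6.958 d.
Distance = v·t = 0.58 m/s × 6.012e+05 s = 3.487e+05 m = 348.7 km.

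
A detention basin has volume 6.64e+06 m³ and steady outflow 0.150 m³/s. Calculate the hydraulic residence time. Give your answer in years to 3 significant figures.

Q = 0.150 m³/s × 3.156e+07 s/yr = 4.734e+06 m³/yr.
Hydraulic residence time τ = V/Q = 6.64e+06/4.734e+06 = 1.403 yr.

1.40 yr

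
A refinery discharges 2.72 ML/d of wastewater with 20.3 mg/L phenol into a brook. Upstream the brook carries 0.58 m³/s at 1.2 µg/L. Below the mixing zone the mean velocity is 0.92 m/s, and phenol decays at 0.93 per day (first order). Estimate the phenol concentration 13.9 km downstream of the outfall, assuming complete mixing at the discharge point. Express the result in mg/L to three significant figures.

2.72 ML/d = 0.03148 m³/s.
1.2 µg/L = 0.0012 mg/L.
After complete mixing, C₀ = (0.03148·20.3 + 0.58·0.0012) / 0.6115 = 1.046 mg/L.
Travel time t = 1.39e+04 m / 0.92 m/s = 1.511e+04 s = 0.1749 d.
C = 1.046·exp(−0.93·0.1749) = 1.046·0.8499 = 0.8892 mg/L.

0.889 mg/L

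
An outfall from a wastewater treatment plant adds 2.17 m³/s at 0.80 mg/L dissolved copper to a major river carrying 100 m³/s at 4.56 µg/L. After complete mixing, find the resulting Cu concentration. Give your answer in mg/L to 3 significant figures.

4.56 µg/L = 0.00456 mg/L.
By mass balance at complete mixing, C = (2.17·0.8 + 100·0.00456) / (2.17 + 100) = 2.192/102.2 = 0.02145 mg/L.

0.0215 mg/L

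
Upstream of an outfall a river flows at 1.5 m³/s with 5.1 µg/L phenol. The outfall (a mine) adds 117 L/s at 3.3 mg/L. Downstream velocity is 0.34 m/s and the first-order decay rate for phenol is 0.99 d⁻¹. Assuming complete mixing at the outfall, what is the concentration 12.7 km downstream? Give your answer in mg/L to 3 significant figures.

117 L/s = 0.117 m³/s.
5.1 µg/L = 0.0051 mg/L.
After complete mixing, C₀ = (0.117·3.3 + 1.5·0.0051) / 1.617 = 0.2435 mg/L.
Travel time t = 1.27e+04 m / 0.34 m/s = 3.735e+04 s = 0.4323 d.
C = 0.2435·exp(−0.99·0.4323) = 0.2435·0.6518 = 0.1587 mg/L.

0.159 mg/L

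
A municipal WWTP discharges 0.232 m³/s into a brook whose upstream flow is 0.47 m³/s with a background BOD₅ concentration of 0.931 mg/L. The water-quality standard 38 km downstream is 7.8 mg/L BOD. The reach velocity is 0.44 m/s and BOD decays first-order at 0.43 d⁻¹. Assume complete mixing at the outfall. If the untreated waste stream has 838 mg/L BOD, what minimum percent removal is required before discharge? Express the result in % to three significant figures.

95.9 %

Travel time to the compliance point: t = 3.8e+04/0.44 = 8.636e+04 s = 0.9996 d; decay factor exp(−0.43·0.9996) = 0.6506.
So the concentration just after mixing may be at most 7.8/0.6506 = 11.99 mg/L.
Mass balance: 11.99·0.702 = 0.232·Cₑ + 0.47·0.931.
Cₑ = (8.416 − 0.4376) / 0.232 = 34.39 mg/L.
Required removal = 1 − 34.39/838 = 95.9 %.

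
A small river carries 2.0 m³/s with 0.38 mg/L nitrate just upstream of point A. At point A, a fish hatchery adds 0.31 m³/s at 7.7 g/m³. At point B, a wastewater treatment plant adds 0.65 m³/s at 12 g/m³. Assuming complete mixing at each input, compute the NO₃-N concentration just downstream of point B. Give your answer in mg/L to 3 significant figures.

After input A: C = (2·0.38 + 0.31·7.7) / 2.31 = 1.362 mg/L.
After input B: C = (2.31·1.362 + 0.65·12) / 2.96 = 3.698 mg/L.

3.70 mg/L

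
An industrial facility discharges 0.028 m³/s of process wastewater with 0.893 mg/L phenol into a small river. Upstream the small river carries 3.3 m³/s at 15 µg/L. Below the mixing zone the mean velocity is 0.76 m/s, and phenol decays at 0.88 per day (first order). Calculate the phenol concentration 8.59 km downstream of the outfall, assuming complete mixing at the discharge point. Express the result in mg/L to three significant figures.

0.0200 mg/L

15 µg/L = 0.015 mg/L.
After complete mixing, C₀ = (0.028·0.893 + 3.3·0.015) / 3.328 = 0.02239 mg/L.
Travel time t = 8590 m / 0.76 m/s = 1.13e+04 s = 0.1308 d.
C = 0.02239·exp(−0.88·0.1308) = 0.02239·0.8913 = 0.01995 mg/L.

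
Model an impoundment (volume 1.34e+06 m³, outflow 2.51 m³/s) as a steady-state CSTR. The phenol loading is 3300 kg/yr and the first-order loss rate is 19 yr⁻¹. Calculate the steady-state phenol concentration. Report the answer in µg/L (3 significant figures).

Outflow Q = 2.51 m³/s × 3.156e+07 s/yr = 7.921e+07 m³/yr.
Steady-state CSTR mass balance: W = Q·C + k·V·C, so C = W/(Q + kV).
Q + kV = 7.921e+07 + 19·1.34e+06 = 1.047e+08 m³/yr.
C = 3300/1.047e+08 = 3.153e-05 kg/m³ = 0.03153 mg/L = 31.53 µg/L.

31.5 µg/L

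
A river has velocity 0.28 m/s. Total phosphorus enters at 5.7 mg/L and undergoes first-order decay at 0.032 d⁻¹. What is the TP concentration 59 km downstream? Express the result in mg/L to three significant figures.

Travel time t = 59 km / 0.28 m/s = 5.9e+04/0.28 = 2.107e+05 s = 2.439 d.
First-order decay: C = 5.7·exp(−0.032·2.439) = 5.7·0.9249 = 5.272 mg/L.

5.27 mg/L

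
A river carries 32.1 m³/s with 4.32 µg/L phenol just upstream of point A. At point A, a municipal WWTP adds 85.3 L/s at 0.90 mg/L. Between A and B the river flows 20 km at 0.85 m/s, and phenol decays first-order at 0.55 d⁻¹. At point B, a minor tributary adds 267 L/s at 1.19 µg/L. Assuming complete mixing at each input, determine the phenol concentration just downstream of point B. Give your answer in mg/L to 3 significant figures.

0.00573 mg/L

4.32 µg/L = 0.00432 mg/L.
85.3 L/s = 0.0853 m³/s.
After input A: C = (32.1·0.00432 + 0.0853·0.9) / 32.19 = 0.006694 mg/L.
Over the 20 km reach to input B (t = 2.353e+04 s = 0.2723 d), decay gives C = 0.006694·exp(−0.55·0.2723) = 0.005763 mg/L.
267 L/s = 0.267 m³/s.
1.19 µg/L = 0.00119 mg/L.
After input B: C = (32.19·0.005763 + 0.267·0.00119) / 32.45 = 0.005725 mg/L.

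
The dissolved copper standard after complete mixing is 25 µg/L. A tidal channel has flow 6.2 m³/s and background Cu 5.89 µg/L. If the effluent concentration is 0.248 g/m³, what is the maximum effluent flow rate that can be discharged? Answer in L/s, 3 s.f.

531 L/s

5.89 µg/L = 0.00589 mg/L.
25 µg/L = 0.025 mg/L.
Mass balance at complete mixing: C_std·(Q_w + Q_r) = Q_w·C_e + Q_r·C_b.
Rearranging, Q_w = Q_r·(C_std − C_b)/(C_e − C_std) = 6.2·(0.025 − 0.00589) / (0.248 − 0.025) = 0.5313 m³/s.
= 531.3 L/s.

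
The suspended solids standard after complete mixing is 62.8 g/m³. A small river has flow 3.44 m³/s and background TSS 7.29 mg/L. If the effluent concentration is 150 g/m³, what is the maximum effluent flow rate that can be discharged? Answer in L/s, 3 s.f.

2190 L/s

Mass balance at complete mixing: C_std·(Q_w + Q_r) = Q_w·C_e + Q_r·C_b.
Rearranging, Q_w = Q_r·(C_std − C_b)/(C_e − C_std) = 3.44·(62.8 − 7.29) / (150 − 62.8) = 2.19 m³/s.
= 2190 L/s.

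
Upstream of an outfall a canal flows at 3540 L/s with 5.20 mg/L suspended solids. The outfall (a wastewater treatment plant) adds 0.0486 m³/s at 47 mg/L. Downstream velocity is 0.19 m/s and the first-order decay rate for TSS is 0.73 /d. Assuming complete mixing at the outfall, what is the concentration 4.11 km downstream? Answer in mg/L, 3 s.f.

4.80 mg/L

3540 L/s = 3.54 m³/s.
After complete mixing, C₀ = (0.0486·47 + 3.54·5.2) / 3.589 = 5.766 mg/L.
Travel time t = 4110 m / 0.19 m/s = 2.163e+04 s = 0.2504 d.
C = 5.766·exp(−0.73·0.2504) = 5.766·0.833 = 4.803 mg/L.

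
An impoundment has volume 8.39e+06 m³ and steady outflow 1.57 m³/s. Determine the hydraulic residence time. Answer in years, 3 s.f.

Q = 1.57 m³/s × 3.156e+07 s/yr = 4.955e+07 m³/yr.
Hydraulic residence time τ = V/Q = 8.39e+06/4.955e+07 = 0.1693 yr.

0.169 yr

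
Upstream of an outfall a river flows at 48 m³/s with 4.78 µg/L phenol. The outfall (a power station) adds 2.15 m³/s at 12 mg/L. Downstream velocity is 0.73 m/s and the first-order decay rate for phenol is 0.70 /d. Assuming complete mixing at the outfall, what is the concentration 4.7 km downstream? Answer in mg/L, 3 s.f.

0.493 mg/L

4.78 µg/L = 0.00478 mg/L.
After complete mixing, C₀ = (2.15·12 + 48·0.00478) / 50.15 = 0.519 mg/L.
Travel time t = 4700 m / 0.73 m/s = 6438 s = 0.07452 d.
C = 0.519·exp(−0.70·0.07452) = 0.519·0.9492 = 0.4927 mg/L.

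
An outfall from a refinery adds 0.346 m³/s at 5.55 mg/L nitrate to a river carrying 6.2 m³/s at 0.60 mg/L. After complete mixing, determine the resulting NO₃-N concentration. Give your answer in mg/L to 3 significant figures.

By mass balance at complete mixing, C = (0.346·5.55 + 6.2·0.6) / (0.346 + 6.2) = 5.64/6.546 = 0.8616 mg/L.

0.862 mg/L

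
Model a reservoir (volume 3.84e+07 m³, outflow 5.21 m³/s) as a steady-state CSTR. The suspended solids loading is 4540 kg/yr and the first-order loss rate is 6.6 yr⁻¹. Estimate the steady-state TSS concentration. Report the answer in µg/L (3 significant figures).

10.9 µg/L

Outflow Q = 5.21 m³/s × 3.156e+07 s/yr = 1.644e+08 m³/yr.
Steady-state CSTR mass balance: W = Q·C + k·V·C, so C = W/(Q + kV).
Q + kV = 1.644e+08 + 6.6·3.84e+07 = 4.179e+08 m³/yr.
C = 4540/4.179e+08 = 1.087e-05 kg/m³ = 0.01087 mg/L = 10.87 µg/L.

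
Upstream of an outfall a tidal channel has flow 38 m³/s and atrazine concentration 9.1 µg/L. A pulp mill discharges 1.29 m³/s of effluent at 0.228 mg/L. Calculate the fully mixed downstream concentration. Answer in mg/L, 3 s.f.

9.1 µg/L = 0.0091 mg/L.
By mass balance at complete mixing, C = (1.29·0.228 + 38·0.0091) / (1.29 + 38) = 0.6399/39.29 = 0.01629 mg/L.

0.0163 mg/L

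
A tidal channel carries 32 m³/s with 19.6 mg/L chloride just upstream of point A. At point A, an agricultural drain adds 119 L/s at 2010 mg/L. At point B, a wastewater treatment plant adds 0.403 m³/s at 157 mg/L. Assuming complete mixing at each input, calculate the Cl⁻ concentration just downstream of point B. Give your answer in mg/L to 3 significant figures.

28.6 mg/L

119 L/s = 0.119 m³/s.
After input A: C = (32·19.6 + 0.119·2010) / 32.12 = 26.97 mg/L.
After input B: C = (32.12·26.97 + 0.403·157) / 32.52 = 28.59 mg/L.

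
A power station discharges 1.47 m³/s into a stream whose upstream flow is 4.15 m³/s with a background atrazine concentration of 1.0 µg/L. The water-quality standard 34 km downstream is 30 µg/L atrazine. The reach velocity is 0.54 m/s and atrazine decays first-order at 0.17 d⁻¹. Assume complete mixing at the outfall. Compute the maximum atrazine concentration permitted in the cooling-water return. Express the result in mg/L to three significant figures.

0.127 mg/L

1.0 µg/L = 0.001 mg/L.
30 µg/L = 0.03 mg/L.
Travel time to the compliance point: t = 3.4e+04/0.54 = 6.296e+04 s = 0.7287 d; decay factor exp(−0.17·0.7287) = 0.8835.
So the concentration just after mixing may be at most 0.03/0.8835 = 0.03396 mg/L.
Mass balance: 0.03396·5.62 = 1.47·Cₑ + 4.15·0.001.
Cₑ = (0.1908 − 0.00415) / 1.47 = 0.127 mg/L.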